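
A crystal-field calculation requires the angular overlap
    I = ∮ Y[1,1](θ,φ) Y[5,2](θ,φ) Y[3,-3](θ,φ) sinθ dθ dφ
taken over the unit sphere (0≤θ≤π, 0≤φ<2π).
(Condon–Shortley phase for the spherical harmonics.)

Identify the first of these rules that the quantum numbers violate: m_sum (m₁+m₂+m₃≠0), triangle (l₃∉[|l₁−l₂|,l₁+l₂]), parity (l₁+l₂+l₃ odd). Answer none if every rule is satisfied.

triangle

azimuthal sum: 1 + 2 − 3 = 0  ✓
4 ≤ 3 ≤ 6 (triangle on l)  ✗
L = 1 + 5 + 3 = 9 (odd)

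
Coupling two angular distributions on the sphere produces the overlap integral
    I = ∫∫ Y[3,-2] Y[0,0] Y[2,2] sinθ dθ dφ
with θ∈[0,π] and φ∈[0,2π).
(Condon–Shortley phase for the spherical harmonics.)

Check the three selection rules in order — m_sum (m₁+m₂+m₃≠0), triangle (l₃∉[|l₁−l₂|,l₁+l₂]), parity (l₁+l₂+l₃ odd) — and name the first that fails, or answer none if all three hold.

triangle

m₁+m₂+m₃ = -2 + 0 + 2 = 0  ✓
triangle: |3−0|=3 ≤ l₃=2 ≤ 3+0=3  ✗
parity: l₁+l₂+l₃ = 5 is odd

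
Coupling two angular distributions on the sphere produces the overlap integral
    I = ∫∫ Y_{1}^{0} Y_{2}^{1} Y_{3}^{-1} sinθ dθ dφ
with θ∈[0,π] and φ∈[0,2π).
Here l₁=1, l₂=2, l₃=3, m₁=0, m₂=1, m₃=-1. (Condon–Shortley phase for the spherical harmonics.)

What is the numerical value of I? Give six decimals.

m-sum 0 ✓  L=6 even ✓  1≤3≤3 ✓
Π(2lᵢ+1) = 3×5×7 = 105
triangle coeff Δ(1,2,3) = 1/105
Σ_t [0,0]: t=0:+1/4 = 1/4
(3j)²=3/35 [(1 2 3; 0 0 0)], sign=-1
Σ_t [0,0]: t=0:+1/6 = 1/6
(3j)²=8/105 [(1 2 3; 0 1 -1)], sign=+1
⇒ 4πI² = 24/35
I = (-1)√(24/35/(4π)) = -0.23359668

-0.233597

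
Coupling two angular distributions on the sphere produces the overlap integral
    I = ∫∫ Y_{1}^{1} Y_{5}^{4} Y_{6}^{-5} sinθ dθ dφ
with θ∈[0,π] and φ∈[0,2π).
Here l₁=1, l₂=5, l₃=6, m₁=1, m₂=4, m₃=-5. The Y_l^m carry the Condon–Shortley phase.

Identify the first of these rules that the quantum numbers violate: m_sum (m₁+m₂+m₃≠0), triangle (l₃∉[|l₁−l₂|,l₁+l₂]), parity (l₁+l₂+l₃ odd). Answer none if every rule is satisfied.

m₁+m₂+m₃ = 1 + 4 − 5 = 0  ✓
triangle: |1−5|=4 ≤ l₃=6 ≤ 1+5=6  ✓
parity: l₁+l₂+l₃ = 12 is even  ✓

none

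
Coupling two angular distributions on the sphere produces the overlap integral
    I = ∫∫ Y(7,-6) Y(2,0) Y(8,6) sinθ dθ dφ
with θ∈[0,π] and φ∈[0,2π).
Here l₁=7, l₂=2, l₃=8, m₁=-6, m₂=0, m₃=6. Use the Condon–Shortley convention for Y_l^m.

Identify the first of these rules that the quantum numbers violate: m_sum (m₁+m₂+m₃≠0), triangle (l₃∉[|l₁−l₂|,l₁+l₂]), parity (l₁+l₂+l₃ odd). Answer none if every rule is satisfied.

parity

azimuthal sum: -6 + 0 + 6 = 0  ✓
5 ≤ 8 ≤ 9 (triangle on l)  ✓
L = 7 + 2 + 8 = 17 (odd)  ✗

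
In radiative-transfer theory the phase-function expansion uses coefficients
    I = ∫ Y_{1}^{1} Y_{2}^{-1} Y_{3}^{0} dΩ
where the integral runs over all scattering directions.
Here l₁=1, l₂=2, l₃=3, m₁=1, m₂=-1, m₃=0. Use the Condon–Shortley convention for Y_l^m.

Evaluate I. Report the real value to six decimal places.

m-sum 0 ✓  L=6 even ✓  1≤3≤3 ✓
Π(2lᵢ+1) = 3×5×7 = 105
triangle coeff Δ(1,2,3) = 1/105
Σ_t [0,0]: t=0:+1/4 = 1/4
(3j)²=3/35 [(1 2 3; 0 0 0)], sign=-1
Σ_t [0,0]: t=0:+1/12 = 1/12
(3j)²=1/35 [(1 2 3; 1 -1 0)], sign=-1
⇒ 4πI² = 9/35
I = (+1)√(9/35/(4π)) = 0.14304817

0.143048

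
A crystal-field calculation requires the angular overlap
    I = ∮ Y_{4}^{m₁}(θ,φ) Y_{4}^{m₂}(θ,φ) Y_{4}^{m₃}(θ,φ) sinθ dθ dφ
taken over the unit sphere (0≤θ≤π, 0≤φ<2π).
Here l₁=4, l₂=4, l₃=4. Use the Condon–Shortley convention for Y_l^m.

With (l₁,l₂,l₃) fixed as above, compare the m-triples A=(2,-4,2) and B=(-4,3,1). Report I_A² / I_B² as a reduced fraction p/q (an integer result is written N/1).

Same 4,4,4: normalisation and zero-m 3j drop out of the ratio.
A: Δ: 4! 4! 4! / 13! → 1/450450; sum: t=0:+1/2304 = 1/2304; 3j²(4 4 4; 2 -4 2) = Δ·Π!·Σ² = 5/143  (sign +1)
B: Δ: 4! 4! 4! / 13! → 1/450450; sum: t=4:+1/3456 = 1/3456; 3j²(4 4 4; -4 3 1) = Δ·Π!·Σ² = 35/1287  (sign -1)
I_A²/I_B² = (5/143)/(35/1287) = 9/7

9/7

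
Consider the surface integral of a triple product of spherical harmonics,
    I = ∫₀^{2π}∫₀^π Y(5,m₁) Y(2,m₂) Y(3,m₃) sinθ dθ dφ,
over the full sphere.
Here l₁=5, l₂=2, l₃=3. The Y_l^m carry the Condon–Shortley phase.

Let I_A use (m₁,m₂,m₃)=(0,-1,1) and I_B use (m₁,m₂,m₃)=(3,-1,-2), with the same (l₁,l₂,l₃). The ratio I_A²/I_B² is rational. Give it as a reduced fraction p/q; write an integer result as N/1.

Shared (l₁,l₂,l₃)=(5,2,3): N and (l;000)² cancel in I_A²/I_B².
A: Δ = 4!·6!·0!/11! = 1/2310; Racah Σ t=1..1: t=1:−1/288 = -1/288; ⇒ 3j(5 2 3; 0 -1 1)² = 5/231, sgn -1
B: Δ = 4!·6!·0!/11! = 1/2310; Racah Σ t=1..1: t=1:−1/720 = -1/720; ⇒ 3j(5 2 3; 3 -1 -2)² = 8/165, sgn +1
I_A²/I_B² = (5/231)/(8/165) = 25/56

25/56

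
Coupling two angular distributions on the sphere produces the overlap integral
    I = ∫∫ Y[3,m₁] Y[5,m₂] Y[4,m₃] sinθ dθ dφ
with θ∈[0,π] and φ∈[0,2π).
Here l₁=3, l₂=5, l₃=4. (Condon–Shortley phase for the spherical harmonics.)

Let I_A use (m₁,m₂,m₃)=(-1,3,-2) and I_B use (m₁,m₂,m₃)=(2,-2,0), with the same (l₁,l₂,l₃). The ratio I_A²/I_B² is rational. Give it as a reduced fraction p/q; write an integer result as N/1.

243/50

l's match ⇒ only the (l;m) 3-j factors differ between A and B.
A: triangle coeff Δ(3,5,4) = 1/180180; Σ_t [2,4]: t=2:+1/5760 t=3:−1/720 t=4:+1/2304 = -1/1280; (3j)²=27/1430 [(3 5 4; -1 3 -2)], sign=-1
B: triangle coeff Δ(3,5,4) = 1/180180; Σ_t [0,1]: t=0:+1/864 t=1:−1/576 = -1/1728; (3j)²=5/1287 [(3 5 4; 2 -2 0)], sign=-1
I_A²/I_B² = (27/1430)/(5/1287) = 243/50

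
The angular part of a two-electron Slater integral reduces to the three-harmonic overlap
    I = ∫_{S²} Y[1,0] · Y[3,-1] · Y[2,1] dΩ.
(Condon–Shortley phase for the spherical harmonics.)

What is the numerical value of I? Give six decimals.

m-sum 0 ✓  L=6 even ✓  2≤2≤4 ✓
Π(2lᵢ+1) = 3×7×5 = 105
triangle coeff Δ(1,3,2) = 1/105
Σ_t [1,1]: t=1:−1/4 = -1/4
(3j)²=3/35 [(1 3 2; 0 0 0)], sign=-1
Σ_t [1,1]: t=1:−1/6 = -1/6
(3j)²=8/105 [(1 3 2; 0 -1 1)], sign=+1
⇒ 4πI² = 24/35
I = (-1)√(24/35/(4π)) = -0.23359668

-0.233597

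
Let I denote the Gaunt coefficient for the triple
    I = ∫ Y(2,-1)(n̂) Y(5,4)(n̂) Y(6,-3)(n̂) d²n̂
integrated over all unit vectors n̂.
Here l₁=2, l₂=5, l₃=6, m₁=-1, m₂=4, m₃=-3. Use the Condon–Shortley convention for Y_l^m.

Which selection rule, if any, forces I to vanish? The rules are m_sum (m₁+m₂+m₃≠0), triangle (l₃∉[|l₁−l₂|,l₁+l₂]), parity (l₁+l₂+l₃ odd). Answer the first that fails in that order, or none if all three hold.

parity

azimuthal sum: -1 + 4 − 3 = 0  ✓
3 ≤ 6 ≤ 7 (triangle on l)  ✓
L = 2 + 5 + 6 = 13 (odd)  ✗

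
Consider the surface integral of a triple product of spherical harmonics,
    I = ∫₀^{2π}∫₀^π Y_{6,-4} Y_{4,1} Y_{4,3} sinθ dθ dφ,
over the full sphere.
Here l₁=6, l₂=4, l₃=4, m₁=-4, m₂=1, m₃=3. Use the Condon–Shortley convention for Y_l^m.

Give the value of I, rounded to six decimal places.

Checks pass: Σm=0; 14 even; l₃=4∈[2,10].
(2·6+1)(2·4+1)(2·4+1) = 1053
Δ: 6! 6! 2! / 15! → 1/1261260
sum: t=2:+1/4608 t=3:−1/1296 t=4:+1/4608 = -7/20736
3j²(6 4 4; 0 0 0) = Δ·Π!·Σ² = 20/1287  (sign -1)
sum: t=4:+1/34560 t=5:−1/28800 = -1/172800
3j²(6 4 4; -4 1 3) = Δ·Π!·Σ² = 1/1430  (sign +1)
combine: 4πI² = 1053·20/1287·1/1430 = 18/1573
take √, sign -1: I = -0.03017637

-0.030176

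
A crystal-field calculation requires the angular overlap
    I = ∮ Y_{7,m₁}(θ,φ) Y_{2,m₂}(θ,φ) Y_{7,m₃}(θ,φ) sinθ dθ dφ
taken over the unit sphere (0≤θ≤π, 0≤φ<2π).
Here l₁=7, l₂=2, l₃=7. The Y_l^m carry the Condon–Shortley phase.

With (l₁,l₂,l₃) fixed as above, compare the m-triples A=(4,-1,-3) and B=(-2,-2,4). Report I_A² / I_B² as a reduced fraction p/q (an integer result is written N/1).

l's match ⇒ only the (l;m) 3-j factors differ between A and B.
A: triangle coeff Δ(7,2,7) = 1/185640; Σ_t [0,1]: t=0:+1/4354560 t=1:−1/14515200 = 1/6220800; (3j)²=77/4420 [(7 2 7; 4 -1 -3)], sign=+1
B: triangle coeff Δ(7,2,7) = 1/185640; Σ_t [0,0]: t=0:+1/8709120 = 1/8709120; (3j)²=55/3094 [(7 2 7; -2 -2 4)], sign=-1
I_A²/I_B² = (77/4420)/(55/3094) = 49/50

49/50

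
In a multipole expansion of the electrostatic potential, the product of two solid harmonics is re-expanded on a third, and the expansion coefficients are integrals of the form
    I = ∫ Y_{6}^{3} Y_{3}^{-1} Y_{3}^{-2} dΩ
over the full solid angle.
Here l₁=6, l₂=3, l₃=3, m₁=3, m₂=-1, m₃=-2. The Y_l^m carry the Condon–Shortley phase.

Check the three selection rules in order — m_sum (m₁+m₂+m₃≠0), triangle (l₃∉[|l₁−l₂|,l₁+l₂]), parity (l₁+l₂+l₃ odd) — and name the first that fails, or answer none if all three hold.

none

m₁+m₂+m₃ = 3 − 1 − 2 = 0  ✓
triangle: |6−3|=3 ≤ l₃=3 ≤ 6+3=9  ✓
parity: l₁+l₂+l₃ = 12 is even  ✓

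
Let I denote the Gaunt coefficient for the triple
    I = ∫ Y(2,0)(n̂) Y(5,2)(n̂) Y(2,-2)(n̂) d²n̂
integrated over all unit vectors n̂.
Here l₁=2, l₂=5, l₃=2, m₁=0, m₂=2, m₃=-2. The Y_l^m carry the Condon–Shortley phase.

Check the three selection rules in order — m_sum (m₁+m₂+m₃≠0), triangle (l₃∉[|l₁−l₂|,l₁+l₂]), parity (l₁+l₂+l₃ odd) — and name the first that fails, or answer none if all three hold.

m₁+m₂+m₃ = 0 + 2 − 2 = 0  ✓
triangle: |2−5|=3 ≤ l₃=2 ≤ 2+5=7  ✗
parity: l₁+l₂+l₃ = 9 is odd

triangle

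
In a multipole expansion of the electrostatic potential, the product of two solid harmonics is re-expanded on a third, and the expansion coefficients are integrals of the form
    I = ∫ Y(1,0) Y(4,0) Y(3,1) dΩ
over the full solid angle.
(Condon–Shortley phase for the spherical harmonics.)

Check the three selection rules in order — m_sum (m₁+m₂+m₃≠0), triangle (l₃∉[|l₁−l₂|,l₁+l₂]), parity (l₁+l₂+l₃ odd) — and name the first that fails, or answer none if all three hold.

m₁+m₂+m₃ = 0 + 0 + 1 = 1  ✗
triangle: |1−4|=3 ≤ l₃=3 ≤ 1+4=5
parity: l₁+l₂+l₃ = 8 is even

m_sum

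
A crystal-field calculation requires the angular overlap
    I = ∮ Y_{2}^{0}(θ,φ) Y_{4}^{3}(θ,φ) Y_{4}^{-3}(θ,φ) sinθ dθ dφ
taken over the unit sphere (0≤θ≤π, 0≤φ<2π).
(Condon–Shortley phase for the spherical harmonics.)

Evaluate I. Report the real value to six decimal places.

0.057344

Checks pass: Σm=0; 10 even; l₃=4∈[2,6].
(2·2+1)(2·4+1)(2·4+1) = 405
Δ: 2! 2! 6! / 11! → 1/13860
sum: t=0:+1/192 t=1:−1/36 t=2:+1/192 = -5/288
3j²(2 4 4; 0 0 0) = Δ·Π!·Σ² = 20/693  (sign -1)
sum: t=1:−1/720 t=2:+1/480 = 1/1440
3j²(2 4 4; 0 3 -3) = Δ·Π!·Σ² = 7/1980  (sign -1)
combine: 4πI² = 405·20/693·7/1980 = 5/121
take √, sign +1: I = 0.05734392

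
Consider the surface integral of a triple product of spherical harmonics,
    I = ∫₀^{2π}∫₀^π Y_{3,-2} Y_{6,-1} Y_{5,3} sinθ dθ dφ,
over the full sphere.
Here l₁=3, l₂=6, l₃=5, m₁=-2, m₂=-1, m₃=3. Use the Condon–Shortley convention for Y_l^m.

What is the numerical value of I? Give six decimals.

m-sum 0 ✓  L=14 even ✓  3≤5≤9 ✓
Π(2lᵢ+1) = 7×13×11 = 1001
triangle coeff Δ(3,6,5) = 1/675675
Σ_t [1,3]: t=1:−1/8640 t=2:+1/2304 t=3:−1/8640 = 7/34560
(3j)²=7/429 [(3 6 5; 0 0 0)], sign=-1
Σ_t [3,4]: t=3:−1/17280 t=4:+1/120960 = -1/20160
(3j)²=64/3003 [(3 6 5; -2 -1 3)], sign=-1
⇒ 4πI² = 448/1287
I = (+1)√(448/1287/(4π)) = 0.16643505

0.166435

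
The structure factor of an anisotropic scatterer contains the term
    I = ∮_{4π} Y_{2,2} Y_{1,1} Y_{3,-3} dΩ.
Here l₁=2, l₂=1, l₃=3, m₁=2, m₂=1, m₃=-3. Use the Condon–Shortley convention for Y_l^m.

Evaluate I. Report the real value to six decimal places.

-0.319865

m-sum 0 ✓  L=6 even ✓  1≤3≤3 ✓
Π(2lᵢ+1) = 5×3×7 = 105
triangle coeff Δ(2,1,3) = 1/105
Σ_t [0,0]: t=0:+1/4 = 1/4
(3j)²=3/35 [(2 1 3; 0 0 0)], sign=-1
Σ_t [0,0]: t=0:+1/48 = 1/48
(3j)²=1/7 [(2 1 3; 2 1 -3)], sign=+1
⇒ 4πI² = 9/7
I = (-1)√(9/7/(4π)) = -0.31986543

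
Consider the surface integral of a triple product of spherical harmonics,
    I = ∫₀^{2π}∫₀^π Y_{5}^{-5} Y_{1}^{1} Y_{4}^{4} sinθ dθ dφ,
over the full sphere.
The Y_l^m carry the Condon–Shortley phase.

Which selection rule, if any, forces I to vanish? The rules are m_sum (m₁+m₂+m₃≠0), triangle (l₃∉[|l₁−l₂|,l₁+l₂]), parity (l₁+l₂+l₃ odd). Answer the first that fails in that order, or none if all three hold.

none

m₁+m₂+m₃ = -5 + 1 + 4 = 0  ✓
triangle: |5−1|=4 ≤ l₃=4 ≤ 5+1=6  ✓
parity: l₁+l₂+l₃ = 10 is even  ✓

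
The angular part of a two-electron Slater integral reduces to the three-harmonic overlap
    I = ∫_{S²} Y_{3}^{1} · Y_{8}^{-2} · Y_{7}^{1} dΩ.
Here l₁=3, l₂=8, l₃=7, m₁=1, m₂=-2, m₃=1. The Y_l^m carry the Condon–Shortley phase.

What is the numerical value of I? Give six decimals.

0.115043

Checks pass: Σm=0; 18 even; l₃=7∈[5,11].
(2·3+1)(2·8+1)(2·7+1) = 1785
Δ: 4! 2! 12! / 19! → 1/5290740
sum: t=1:−1/7257600 t=2:+1/2073600 t=3:−1/7257600 = 1/4838400
3j²(3 8 7; 0 0 0) = Δ·Π!·Σ² = 252/20995  (sign -1)
sum: t=0:+1/24883200 t=1:−1/3628800 t=2:+1/7741440 = -37/348364800
3j²(3 8 7; 1 -2 1) = Δ·Π!·Σ² = 1369/176358  (sign -1)
combine: 4πI² = 1785·252/20995·1369/176358 = 172494/1037153
take √, sign +1: I = 0.11504312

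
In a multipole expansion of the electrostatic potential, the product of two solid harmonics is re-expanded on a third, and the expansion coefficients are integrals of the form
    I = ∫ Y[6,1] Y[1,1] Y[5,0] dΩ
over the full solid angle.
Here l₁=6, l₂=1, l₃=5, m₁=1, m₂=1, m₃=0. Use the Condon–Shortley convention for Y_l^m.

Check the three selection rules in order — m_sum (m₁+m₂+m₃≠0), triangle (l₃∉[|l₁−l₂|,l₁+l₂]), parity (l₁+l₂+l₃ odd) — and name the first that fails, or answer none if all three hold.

m_sum

Σmᵢ = 2  ✗
l₃∈[|l₁−l₂|,l₁+l₂]=[5,7], have l₃=5
Σlᵢ = 12 ⇒ even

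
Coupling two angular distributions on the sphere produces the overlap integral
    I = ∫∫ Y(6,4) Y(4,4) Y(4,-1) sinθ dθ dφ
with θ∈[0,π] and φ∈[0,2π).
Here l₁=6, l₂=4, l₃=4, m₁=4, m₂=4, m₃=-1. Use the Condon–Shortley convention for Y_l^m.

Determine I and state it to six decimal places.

m-sum = 4 + 4 − 1 = 7 ≠ 0 ⇒ I = 0

0.000000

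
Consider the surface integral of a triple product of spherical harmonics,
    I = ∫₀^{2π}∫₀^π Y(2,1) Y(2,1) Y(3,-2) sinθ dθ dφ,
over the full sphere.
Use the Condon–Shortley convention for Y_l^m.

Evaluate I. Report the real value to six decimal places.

L=7 odd ⇒ parity kills the (l;000) factor ⇒ I = 0

0.000000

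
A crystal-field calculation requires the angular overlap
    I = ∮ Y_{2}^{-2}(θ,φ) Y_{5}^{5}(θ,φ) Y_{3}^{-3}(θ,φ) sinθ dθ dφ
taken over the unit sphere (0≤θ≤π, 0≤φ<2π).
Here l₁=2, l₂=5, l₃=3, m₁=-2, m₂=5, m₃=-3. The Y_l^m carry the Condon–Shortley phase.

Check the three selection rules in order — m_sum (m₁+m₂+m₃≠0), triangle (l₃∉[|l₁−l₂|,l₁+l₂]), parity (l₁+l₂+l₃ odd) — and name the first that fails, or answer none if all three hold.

azimuthal sum: -2 + 5 − 3 = 0  ✓
3 ≤ 3 ≤ 7 (triangle on l)  ✓
L = 2 + 5 + 3 = 10 (even)  ✓

none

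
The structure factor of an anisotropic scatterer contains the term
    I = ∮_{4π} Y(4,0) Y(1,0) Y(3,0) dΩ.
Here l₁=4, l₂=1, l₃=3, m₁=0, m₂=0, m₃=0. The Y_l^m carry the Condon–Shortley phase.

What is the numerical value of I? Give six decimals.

0.246233

Rules hold: Σm=0, L=8 even, 3≤3≤5.
N = 9·3·7 = 189
Δ = 2!·6!·0!/9! = 1/252
Racah Σ t=1..1: t=1:−1/36 = -1/36
⇒ 3j(4 1 3; 0 0 0)² = 4/63, sgn +1
(m-triple is (0,0,0) — same symbol as above.)
4πI² = N·(3j₀)²·(3jₘ)² = 16/21
I = +1·√(0.761905/4π) = 0.24623252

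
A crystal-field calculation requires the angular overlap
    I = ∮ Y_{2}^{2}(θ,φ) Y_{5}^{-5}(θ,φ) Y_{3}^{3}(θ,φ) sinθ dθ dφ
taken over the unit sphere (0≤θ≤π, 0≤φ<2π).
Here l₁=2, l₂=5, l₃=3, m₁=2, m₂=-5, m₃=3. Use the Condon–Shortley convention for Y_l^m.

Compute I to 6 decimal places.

-0.347235

m-sum 0 ✓  L=10 even ✓  3≤3≤7 ✓
Π(2lᵢ+1) = 5×11×7 = 385
triangle coeff Δ(2,5,3) = 1/2310
Σ_t [2,2]: t=2:+1/144 = 1/144
(3j)²=10/231 [(2 5 3; 0 0 0)], sign=-1
Σ_t [0,0]: t=0:+1/17280 = 1/17280
(3j)²=1/11 [(2 5 3; 2 -5 3)], sign=+1
⇒ 4πI² = 50/33
I = (-1)√(50/33/(4π)) = -0.34723469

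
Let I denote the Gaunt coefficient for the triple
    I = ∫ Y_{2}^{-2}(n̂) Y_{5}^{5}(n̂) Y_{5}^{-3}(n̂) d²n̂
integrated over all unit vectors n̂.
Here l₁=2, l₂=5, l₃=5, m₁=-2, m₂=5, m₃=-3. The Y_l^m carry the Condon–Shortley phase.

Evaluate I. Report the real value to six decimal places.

0.088588

Checks pass: Σm=0; 12 even; l₃=5∈[3,7].
(2·2+1)(2·5+1)(2·5+1) = 605
Δ: 2! 2! 8! / 13! → 1/38610
sum: t=0:+1/2880 t=1:−1/576 t=2:+1/2880 = -1/960
3j²(2 5 5; 0 0 0) = Δ·Π!·Σ² = 10/429  (sign +1)
sum: t=2:+1/161280 = 1/161280
3j²(2 5 5; -2 5 -3) = Δ·Π!·Σ² = 1/143  (sign +1)
combine: 4πI² = 605·10/429·1/143 = 50/507
take √, sign +1: I = 0.08858824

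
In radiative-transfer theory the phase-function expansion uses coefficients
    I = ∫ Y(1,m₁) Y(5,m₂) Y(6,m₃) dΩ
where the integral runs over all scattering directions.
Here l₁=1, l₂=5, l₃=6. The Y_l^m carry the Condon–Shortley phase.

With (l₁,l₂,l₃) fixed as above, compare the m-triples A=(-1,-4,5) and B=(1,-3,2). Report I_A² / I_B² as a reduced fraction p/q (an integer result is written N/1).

l's match ⇒ only the (l;m) 3-j factors differ between A and B.
A: triangle coeff Δ(1,5,6) = 1/858; Σ_t [0,0]: t=0:+1/725760 = 1/725760; (3j)²=5/78 [(1 5 6; -1 -4 5)], sign=-1
B: triangle coeff Δ(1,5,6) = 1/858; Σ_t [0,0]: t=0:+1/161280 = 1/161280; (3j)²=1/143 [(1 5 6; 1 -3 2)], sign=+1
I_A²/I_B² = (5/78)/(1/143) = 55/6

55/6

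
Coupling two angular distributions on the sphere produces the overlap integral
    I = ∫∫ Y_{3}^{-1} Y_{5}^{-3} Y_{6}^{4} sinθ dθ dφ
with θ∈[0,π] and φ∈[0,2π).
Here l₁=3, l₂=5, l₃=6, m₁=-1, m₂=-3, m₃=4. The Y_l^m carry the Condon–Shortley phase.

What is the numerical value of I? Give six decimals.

0.113950

Checks pass: Σm=0; 14 even; l₃=6∈[2,8].
(2·3+1)(2·5+1)(2·6+1) = 1001
Δ: 2! 4! 8! / 15! → 1/675675
sum: t=0:+1/8640 t=1:−1/2304 t=2:+1/8640 = -7/34560
3j²(3 5 6; 0 0 0) = Δ·Π!·Σ² = 7/429  (sign -1)
sum: t=0:+1/69120 t=1:−1/30240 t=2:+1/322560 = -1/64512
3j²(3 5 6; -1 -3 4) = Δ·Π!·Σ² = 10/1001  (sign -1)
combine: 4πI² = 1001·7/429·10/1001 = 70/429
take √, sign +1: I = 0.11395029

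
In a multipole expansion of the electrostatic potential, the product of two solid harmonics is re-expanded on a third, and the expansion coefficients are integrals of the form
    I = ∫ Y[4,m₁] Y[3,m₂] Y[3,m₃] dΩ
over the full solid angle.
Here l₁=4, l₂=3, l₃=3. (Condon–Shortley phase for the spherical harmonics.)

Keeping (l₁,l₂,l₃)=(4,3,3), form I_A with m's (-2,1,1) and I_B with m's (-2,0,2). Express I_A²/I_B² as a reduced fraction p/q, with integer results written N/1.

40/3

Same 4,3,3: normalisation and zero-m 3j drop out of the ratio.
A: Δ: 4! 4! 2! / 11! → 1/34650; sum: t=2:+1/192 t=3:−1/36 t=4:+1/192 = -5/288; 3j²(4 3 3; -2 1 1) = Δ·Π!·Σ² = 20/693  (sign -1)
B: Δ: 4! 4! 2! / 11! → 1/34650; sum: t=2:+1/96 t=3:−1/72 = -1/288; 3j²(4 3 3; -2 0 2) = Δ·Π!·Σ² = 1/462  (sign +1)
I_A²/I_B² = (20/693)/(1/462) = 40/3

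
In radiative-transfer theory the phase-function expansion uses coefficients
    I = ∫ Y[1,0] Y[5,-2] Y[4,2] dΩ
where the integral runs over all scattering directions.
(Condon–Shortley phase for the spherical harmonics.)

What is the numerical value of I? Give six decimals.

0.225034

Checks pass: Σm=0; 10 even; l₃=4∈[4,6].
(2·1+1)(2·5+1)(2·4+1) = 297
Δ: 2! 0! 8! / 11! → 1/495
sum: t=1:−1/576 = -1/576
3j²(1 5 4; 0 0 0) = Δ·Π!·Σ² = 5/99  (sign -1)
sum: t=1:−1/1440 = -1/1440
3j²(1 5 4; 0 -2 2) = Δ·Π!·Σ² = 7/165  (sign -1)
combine: 4πI² = 297·5/99·7/165 = 7/11
take √, sign +1: I = 0.22503380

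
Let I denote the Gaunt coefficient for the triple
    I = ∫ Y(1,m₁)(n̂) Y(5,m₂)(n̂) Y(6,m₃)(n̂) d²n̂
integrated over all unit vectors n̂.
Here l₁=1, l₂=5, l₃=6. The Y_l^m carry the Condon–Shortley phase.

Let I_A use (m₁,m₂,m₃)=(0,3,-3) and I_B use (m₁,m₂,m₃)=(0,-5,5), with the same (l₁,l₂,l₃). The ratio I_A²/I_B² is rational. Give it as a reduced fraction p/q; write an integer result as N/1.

Same 1,5,6: normalisation and zero-m 3j drop out of the ratio.
A: Δ: 0! 2! 10! / 13! → 1/858; sum: t=0:+1/80640 = 1/80640; 3j²(1 5 6; 0 3 -3) = Δ·Π!·Σ² = 9/286  (sign -1)
B: Δ: 0! 2! 10! / 13! → 1/858; sum: t=0:+1/3628800 = 1/3628800; 3j²(1 5 6; 0 -5 5) = Δ·Π!·Σ² = 1/78  (sign -1)
I_A²/I_B² = (9/286)/(1/78) = 27/11

27/11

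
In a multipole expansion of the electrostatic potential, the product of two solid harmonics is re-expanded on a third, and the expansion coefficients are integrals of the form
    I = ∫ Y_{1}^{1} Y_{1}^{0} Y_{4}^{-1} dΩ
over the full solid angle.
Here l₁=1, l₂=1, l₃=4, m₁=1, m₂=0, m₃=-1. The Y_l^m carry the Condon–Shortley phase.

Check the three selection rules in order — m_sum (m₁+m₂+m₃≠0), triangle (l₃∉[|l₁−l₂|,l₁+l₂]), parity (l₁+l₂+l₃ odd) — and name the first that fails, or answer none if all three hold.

m₁+m₂+m₃ = 1 + 0 − 1 = 0  ✓
triangle: |1−1|=0 ≤ l₃=4 ≤ 1+1=2  ✗
parity: l₁+l₂+l₃ = 6 is even

triangle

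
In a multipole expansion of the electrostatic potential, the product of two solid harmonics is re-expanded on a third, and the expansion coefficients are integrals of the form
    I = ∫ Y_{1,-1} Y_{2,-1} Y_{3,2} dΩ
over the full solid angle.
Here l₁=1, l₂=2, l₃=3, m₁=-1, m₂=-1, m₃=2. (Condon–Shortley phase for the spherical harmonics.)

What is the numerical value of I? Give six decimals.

m-sum 0 ✓  L=6 even ✓  1≤3≤3 ✓
Π(2lᵢ+1) = 3×5×7 = 105
triangle coeff Δ(1,2,3) = 1/105
Σ_t [0,0]: t=0:+1/4 = 1/4
(3j)²=3/35 [(1 2 3; 0 0 0)], sign=-1
Σ_t [0,0]: t=0:+1/12 = 1/12
(3j)²=2/21 [(1 2 3; -1 -1 2)], sign=-1
⇒ 4πI² = 6/7
I = (+1)√(6/7/(4π)) = 0.26116903

0.261169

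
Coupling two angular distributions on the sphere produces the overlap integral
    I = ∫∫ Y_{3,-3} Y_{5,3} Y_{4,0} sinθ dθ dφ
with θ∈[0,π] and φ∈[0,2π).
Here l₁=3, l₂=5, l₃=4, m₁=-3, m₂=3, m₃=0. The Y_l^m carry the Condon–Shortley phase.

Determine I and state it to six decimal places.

m-sum 0 ✓  L=12 even ✓  2≤4≤8 ✓
Π(2lᵢ+1) = 7×11×9 = 693
triangle coeff Δ(3,5,4) = 1/180180
Σ_t [1,3]: t=1:−1/576 t=2:+1/144 t=3:−1/576 = 1/288
(3j)²=20/1001 [(3 5 4; 0 0 0)], sign=+1
Σ_t [4,4]: t=4:+1/2304 = 1/2304
(3j)²=5/143 [(3 5 4; -3 3 0)], sign=+1
⇒ 4πI² = 900/1859
I = (+1)√(900/1859/(4π)) = 0.19628026

0.196280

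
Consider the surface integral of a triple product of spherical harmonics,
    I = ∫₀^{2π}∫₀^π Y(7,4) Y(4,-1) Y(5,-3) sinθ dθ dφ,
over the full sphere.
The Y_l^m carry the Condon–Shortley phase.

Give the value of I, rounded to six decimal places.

m-sum 0 ✓  L=16 even ✓  3≤5≤11 ✓
Π(2lᵢ+1) = 15×9×11 = 1485
triangle coeff Δ(7,4,5) = 1/6126120
Σ_t [2,4]: t=2:+1/69120 t=3:−1/20736 t=4:+1/69120 = -1/51840
(3j)²=280/21879 [(7 4 5; 0 0 0)], sign=+1
Σ_t [1,3]: t=1:−1/345600 t=2:+1/241920 t=3:−1/2903040 = 13/14515200
(3j)²=13/7140 [(7 4 5; 4 -1 -3)], sign=+1
⇒ 4πI² = 10/289
I = (+1)√(10/289/(4π)) = 0.05247424

0.052474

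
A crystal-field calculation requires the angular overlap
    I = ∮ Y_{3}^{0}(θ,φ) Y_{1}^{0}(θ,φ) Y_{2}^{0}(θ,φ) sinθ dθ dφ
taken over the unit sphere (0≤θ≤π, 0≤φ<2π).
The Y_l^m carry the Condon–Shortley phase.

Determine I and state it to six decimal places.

Checks pass: Σm=0; 6 even; l₃=2∈[2,4].
(2·3+1)(2·1+1)(2·2+1) = 105
Δ: 2! 4! 0! / 7! → 1/105
sum: t=1:−1/4 = -1/4
3j²(3 1 2; 0 0 0) = Δ·Π!·Σ² = 3/35  (sign -1)
(m-triple is (0,0,0) — same symbol as above.)
combine: 4πI² = 105·3/35·3/35 = 27/35
take √, sign +1: I = 0.24776670

0.247767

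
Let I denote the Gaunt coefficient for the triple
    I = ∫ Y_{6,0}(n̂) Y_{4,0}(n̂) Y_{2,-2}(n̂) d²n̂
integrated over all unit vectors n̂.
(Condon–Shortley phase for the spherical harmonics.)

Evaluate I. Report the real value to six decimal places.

m-sum = 0 + 0 − 2 = -2 ≠ 0 ⇒ I = 0

0.000000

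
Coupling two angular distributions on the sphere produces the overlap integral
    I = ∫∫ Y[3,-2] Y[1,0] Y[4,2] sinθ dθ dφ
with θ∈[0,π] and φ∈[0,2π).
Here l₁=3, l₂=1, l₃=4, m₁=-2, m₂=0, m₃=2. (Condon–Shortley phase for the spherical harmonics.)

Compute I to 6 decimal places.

Rules hold: Σm=0, L=8 even, 2≤4≤4.
N = 7·3·9 = 189
Δ = 0!·6!·2!/9! = 1/252
Racah Σ t=0..0: t=0:+1/36 = 1/36
⇒ 3j(3 1 4; 0 0 0)² = 4/63, sgn +1
Racah Σ t=0..0: t=0:+1/120 = 1/120
⇒ 3j(3 1 4; -2 0 2)² = 1/21, sgn +1
4πI² = N·(3j₀)²·(3jₘ)² = 4/7
I = +1·√(0.571429/4π) = 0.21324362

0.213244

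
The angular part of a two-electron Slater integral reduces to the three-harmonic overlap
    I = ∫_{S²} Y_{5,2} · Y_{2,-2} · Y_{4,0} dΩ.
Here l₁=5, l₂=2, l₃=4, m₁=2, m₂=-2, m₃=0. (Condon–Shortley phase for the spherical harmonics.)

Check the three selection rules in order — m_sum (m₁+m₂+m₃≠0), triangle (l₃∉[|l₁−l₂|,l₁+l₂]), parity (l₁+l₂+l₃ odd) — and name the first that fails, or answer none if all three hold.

m₁+m₂+m₃ = 2 − 2 + 0 = 0  ✓
triangle: |5−2|=3 ≤ l₃=4 ≤ 5+2=7  ✓
parity: l₁+l₂+l₃ = 11 is odd  ✗

parity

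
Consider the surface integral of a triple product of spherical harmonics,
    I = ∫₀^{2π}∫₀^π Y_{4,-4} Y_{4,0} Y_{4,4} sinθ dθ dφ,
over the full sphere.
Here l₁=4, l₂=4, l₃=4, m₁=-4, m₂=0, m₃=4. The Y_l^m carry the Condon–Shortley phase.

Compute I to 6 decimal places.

Checks pass: Σm=0; 12 even; l₃=4∈[0,8].
(2·4+1)(2·4+1)(2·4+1) = 729
Δ: 4! 4! 4! / 13! → 1/450450
sum: t=0:+1/13824 t=1:−1/216 t=2:+1/64 t=3:−1/216 t=4:+1/13824 = 5/768
3j²(4 4 4; 0 0 0) = Δ·Π!·Σ² = 18/1001  (sign +1)
sum: t=4:+1/13824 = 1/13824
3j²(4 4 4; -4 0 4) = Δ·Π!·Σ² = 14/1287  (sign +1)
combine: 4πI² = 729·18/1001·14/1287 = 2916/20449
take √, sign +1: I = 0.10652531

0.106525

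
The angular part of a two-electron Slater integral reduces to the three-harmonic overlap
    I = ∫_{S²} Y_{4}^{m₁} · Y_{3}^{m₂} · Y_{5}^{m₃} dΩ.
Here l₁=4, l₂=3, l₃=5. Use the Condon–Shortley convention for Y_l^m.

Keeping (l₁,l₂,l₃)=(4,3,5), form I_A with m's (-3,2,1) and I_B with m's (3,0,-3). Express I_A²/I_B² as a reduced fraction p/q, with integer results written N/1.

605/252

Shared (l₁,l₂,l₃)=(4,3,5): N and (l;000)² cancel in I_A²/I_B².
A: Δ = 2!·6!·4!/13! = 1/180180; Racah Σ t=1..2: t=1:−1/17280 t=2:+1/1440 = 11/17280; ⇒ 3j(4 3 5; -3 2 1)² = 11/468, sgn +1
B: Δ = 2!·6!·4!/13! = 1/180180; Racah Σ t=0..1: t=0:+1/1440 t=1:−1/2880 = 1/2880; ⇒ 3j(4 3 5; 3 0 -3)² = 7/715, sgn +1
I_A²/I_B² = (11/468)/(7/715) = 605/252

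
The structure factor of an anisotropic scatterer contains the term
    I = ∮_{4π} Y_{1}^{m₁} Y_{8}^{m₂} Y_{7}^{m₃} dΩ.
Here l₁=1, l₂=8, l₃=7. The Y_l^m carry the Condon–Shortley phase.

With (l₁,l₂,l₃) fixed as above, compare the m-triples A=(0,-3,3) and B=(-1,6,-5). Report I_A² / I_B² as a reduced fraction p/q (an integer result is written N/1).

l's match ⇒ only the (l;m) 3-j factors differ between A and B.
A: triangle coeff Δ(1,8,7) = 1/2040; Σ_t [1,1]: t=1:−1/87091200 = -1/87091200; (3j)²=11/408 [(1 8 7; 0 -3 3)], sign=-1
B: triangle coeff Δ(1,8,7) = 1/2040; Σ_t [2,2]: t=2:+1/1916006400 = 1/1916006400; (3j)²=91/2040 [(1 8 7; -1 6 -5)], sign=+1
I_A²/I_B² = (11/408)/(91/2040) = 55/91

55/91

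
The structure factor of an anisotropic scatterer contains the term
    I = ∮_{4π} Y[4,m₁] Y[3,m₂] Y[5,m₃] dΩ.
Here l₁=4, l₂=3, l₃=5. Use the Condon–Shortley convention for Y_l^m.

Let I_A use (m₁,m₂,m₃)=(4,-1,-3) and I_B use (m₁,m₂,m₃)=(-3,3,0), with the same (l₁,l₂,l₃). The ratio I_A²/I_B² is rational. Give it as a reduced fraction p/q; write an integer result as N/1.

224/75

l's match ⇒ only the (l;m) 3-j factors differ between A and B.
A: triangle coeff Δ(4,3,5) = 1/180180; Σ_t [0,0]: t=0:+1/5760 = 1/5760; (3j)²=56/2145 [(4 3 5; 4 -1 -3)], sign=+1
B: triangle coeff Δ(4,3,5) = 1/180180; Σ_t [2,2]: t=2:+1/5760 = 1/5760; (3j)²=5/572 [(4 3 5; -3 3 0)], sign=-1
I_A²/I_B² = (56/2145)/(5/572) = 224/75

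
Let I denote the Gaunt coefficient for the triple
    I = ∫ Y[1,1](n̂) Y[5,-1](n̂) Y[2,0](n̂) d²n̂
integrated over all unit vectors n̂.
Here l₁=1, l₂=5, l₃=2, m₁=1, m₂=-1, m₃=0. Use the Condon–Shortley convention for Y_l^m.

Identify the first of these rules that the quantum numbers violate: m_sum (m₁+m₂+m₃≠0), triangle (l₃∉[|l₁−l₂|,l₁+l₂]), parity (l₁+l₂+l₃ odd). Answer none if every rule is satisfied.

triangle

Σmᵢ = 0  ✓
l₃∈[|l₁−l₂|,l₁+l₂]=[4,6], have l₃=2  ✗
Σlᵢ = 8 ⇒ even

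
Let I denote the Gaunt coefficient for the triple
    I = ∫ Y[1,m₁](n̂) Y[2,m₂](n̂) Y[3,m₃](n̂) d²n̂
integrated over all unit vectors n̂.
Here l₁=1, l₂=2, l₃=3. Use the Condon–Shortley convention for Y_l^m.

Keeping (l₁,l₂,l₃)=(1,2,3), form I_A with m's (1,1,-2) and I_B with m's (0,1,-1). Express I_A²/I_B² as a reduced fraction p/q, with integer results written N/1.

l's match ⇒ only the (l;m) 3-j factors differ between A and B.
A: triangle coeff Δ(1,2,3) = 1/105; Σ_t [0,0]: t=0:+1/12 = 1/12; (3j)²=2/21 [(1 2 3; 1 1 -2)], sign=-1
B: triangle coeff Δ(1,2,3) = 1/105; Σ_t [0,0]: t=0:+1/6 = 1/6; (3j)²=8/105 [(1 2 3; 0 1 -1)], sign=+1
I_A²/I_B² = (2/21)/(8/105) = 5/4

5/4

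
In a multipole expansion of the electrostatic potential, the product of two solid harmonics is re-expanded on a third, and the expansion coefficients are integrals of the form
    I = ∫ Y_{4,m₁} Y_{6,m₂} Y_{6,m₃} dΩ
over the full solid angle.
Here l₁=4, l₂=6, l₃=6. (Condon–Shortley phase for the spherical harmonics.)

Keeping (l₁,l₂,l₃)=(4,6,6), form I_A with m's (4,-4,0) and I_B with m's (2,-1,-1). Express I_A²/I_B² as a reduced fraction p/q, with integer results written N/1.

Same 4,6,6: normalisation and zero-m 3j drop out of the ratio.
A: Δ: 4! 4! 8! / 17! → 1/15315300; sum: t=0:+1/829440 = 1/829440; 3j²(4 6 6; 4 -4 0) = Δ·Π!·Σ² = 35/2431  (sign +1)
B: Δ: 4! 4! 8! / 17! → 1/15315300; sum: t=0:+1/69120 t=1:−1/20736 t=2:+1/69120 = -1/51840; 3j²(4 6 6; 2 -1 -1) = Δ·Π!·Σ² = 280/21879  (sign +1)
I_A²/I_B² = (35/2431)/(280/21879) = 9/8

9/8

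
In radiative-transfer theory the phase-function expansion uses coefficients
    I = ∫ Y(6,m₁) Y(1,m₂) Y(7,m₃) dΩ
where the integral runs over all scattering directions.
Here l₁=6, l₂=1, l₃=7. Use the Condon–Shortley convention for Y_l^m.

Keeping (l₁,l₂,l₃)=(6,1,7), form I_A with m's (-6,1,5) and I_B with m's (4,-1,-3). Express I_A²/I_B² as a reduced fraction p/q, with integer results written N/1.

Same 6,1,7: normalisation and zero-m 3j drop out of the ratio.
A: Δ: 0! 12! 2! / 15! → 1/1365; sum: t=0:+1/958003200 = 1/958003200; 3j²(6 1 7; -6 1 5) = Δ·Π!·Σ² = 1/1365  (sign +1)
B: Δ: 0! 12! 2! / 15! → 1/1365; sum: t=0:+1/14515200 = 1/14515200; 3j²(6 1 7; 4 -1 -3) = Δ·Π!·Σ² = 2/455  (sign +1)
I_A²/I_B² = (1/1365)/(2/455) = 1/6

1/6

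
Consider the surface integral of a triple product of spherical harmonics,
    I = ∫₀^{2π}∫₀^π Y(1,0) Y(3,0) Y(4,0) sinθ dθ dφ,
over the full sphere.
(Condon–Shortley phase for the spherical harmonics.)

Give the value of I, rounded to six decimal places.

m-sum 0 ✓  L=8 even ✓  2≤4≤4 ✓
Π(2lᵢ+1) = 3×7×9 = 189
triangle coeff Δ(1,3,4) = 1/252
Σ_t [0,0]: t=0:+1/36 = 1/36
(3j)²=4/63 [(1 3 4; 0 0 0)], sign=+1
(m-triple is (0,0,0) — same symbol as above.)
⇒ 4πI² = 16/21
I = (+1)√(16/21/(4π)) = 0.24623252

0.246233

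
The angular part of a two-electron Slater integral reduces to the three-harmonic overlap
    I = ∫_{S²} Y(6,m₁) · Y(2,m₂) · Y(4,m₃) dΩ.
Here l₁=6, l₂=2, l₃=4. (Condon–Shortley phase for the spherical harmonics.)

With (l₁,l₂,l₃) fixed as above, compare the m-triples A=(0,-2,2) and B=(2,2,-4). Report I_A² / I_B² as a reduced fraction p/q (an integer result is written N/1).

Shared (l₁,l₂,l₃)=(6,2,4): N and (l;000)² cancel in I_A²/I_B².
A: Δ = 4!·8!·0!/13! = 1/6435; Racah Σ t=0..0: t=0:+1/34560 = 1/34560; ⇒ 3j(6 2 4; 0 -2 2)² = 1/429, sgn +1
B: Δ = 4!·8!·0!/13! = 1/6435; Racah Σ t=4..4: t=4:+1/967680 = 1/967680; ⇒ 3j(6 2 4; 2 2 -4)² = 1/6435, sgn +1
I_A²/I_B² = (1/429)/(1/6435) = 15/1

15/1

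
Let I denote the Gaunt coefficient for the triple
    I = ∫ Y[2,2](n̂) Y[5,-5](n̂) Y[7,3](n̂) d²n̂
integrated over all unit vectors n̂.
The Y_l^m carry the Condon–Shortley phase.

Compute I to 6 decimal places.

-0.011332

m-sum 0 ✓  L=14 even ✓  3≤7≤7 ✓
Π(2lᵢ+1) = 5×11×15 = 825
triangle coeff Δ(2,5,7) = 1/15015
Σ_t [0,0]: t=0:+1/57600 = 1/57600
(3j)²=21/715 [(2 5 7; 0 0 0)], sign=-1
Σ_t [0,0]: t=0:+1/87091200 = 1/87091200
(3j)²=1/15015 [(2 5 7; 2 -5 3)], sign=+1
⇒ 4πI² = 3/1859
I = (-1)√(3/1859/(4π)) = -0.01133225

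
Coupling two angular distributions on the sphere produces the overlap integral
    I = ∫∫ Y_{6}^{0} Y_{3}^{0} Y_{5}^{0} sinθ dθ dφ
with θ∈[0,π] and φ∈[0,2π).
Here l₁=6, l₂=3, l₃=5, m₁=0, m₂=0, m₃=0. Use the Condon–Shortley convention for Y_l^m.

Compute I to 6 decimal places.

0.145631

m-sum 0 ✓  L=14 even ✓  3≤5≤9 ✓
Π(2lᵢ+1) = 13×7×11 = 1001
triangle coeff Δ(6,3,5) = 1/675675
Σ_t [1,3]: t=1:−1/8640 t=2:+1/2304 t=3:−1/8640 = 7/34560
(3j)²=7/429 [(6 3 5; 0 0 0)], sign=-1
(m-triple is (0,0,0) — same symbol as above.)
⇒ 4πI² = 343/1287
I = (+1)√(343/1287/(4π)) = 0.14563067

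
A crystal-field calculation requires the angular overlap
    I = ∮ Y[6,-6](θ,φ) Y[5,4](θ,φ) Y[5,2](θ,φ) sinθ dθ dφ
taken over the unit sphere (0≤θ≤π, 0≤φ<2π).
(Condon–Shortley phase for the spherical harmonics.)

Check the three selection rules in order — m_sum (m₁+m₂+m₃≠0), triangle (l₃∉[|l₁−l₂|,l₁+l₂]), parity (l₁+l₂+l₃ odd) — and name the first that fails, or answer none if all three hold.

azimuthal sum: -6 + 4 + 2 = 0  ✓
1 ≤ 5 ≤ 11 (triangle on l)  ✓
L = 6 + 5 + 5 = 16 (even)  ✓

none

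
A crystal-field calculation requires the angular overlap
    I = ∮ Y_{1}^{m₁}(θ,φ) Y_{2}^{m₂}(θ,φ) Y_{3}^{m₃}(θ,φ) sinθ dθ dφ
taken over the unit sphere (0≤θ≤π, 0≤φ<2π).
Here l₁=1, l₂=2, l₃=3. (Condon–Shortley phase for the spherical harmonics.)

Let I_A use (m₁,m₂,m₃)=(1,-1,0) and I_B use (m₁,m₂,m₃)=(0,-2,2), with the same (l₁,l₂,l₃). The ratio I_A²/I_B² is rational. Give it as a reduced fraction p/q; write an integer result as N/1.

l's match ⇒ only the (l;m) 3-j factors differ between A and B.
A: triangle coeff Δ(1,2,3) = 1/105; Σ_t [0,0]: t=0:+1/12 = 1/12; (3j)²=1/35 [(1 2 3; 1 -1 0)], sign=-1
B: triangle coeff Δ(1,2,3) = 1/105; Σ_t [0,0]: t=0:+1/24 = 1/24; (3j)²=1/21 [(1 2 3; 0 -2 2)], sign=-1
I_A²/I_B² = (1/35)/(1/21) = 3/5

3/5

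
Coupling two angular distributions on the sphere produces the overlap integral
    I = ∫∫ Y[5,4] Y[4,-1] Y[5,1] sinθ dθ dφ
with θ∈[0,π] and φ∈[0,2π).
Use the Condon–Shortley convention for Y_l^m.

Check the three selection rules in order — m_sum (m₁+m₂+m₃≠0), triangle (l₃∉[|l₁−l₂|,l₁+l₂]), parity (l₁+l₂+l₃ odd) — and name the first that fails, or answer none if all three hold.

m₁+m₂+m₃ = 4 − 1 + 1 = 4  ✗
triangle: |5−4|=1 ≤ l₃=5 ≤ 5+4=9
parity: l₁+l₂+l₃ = 14 is even

m_sum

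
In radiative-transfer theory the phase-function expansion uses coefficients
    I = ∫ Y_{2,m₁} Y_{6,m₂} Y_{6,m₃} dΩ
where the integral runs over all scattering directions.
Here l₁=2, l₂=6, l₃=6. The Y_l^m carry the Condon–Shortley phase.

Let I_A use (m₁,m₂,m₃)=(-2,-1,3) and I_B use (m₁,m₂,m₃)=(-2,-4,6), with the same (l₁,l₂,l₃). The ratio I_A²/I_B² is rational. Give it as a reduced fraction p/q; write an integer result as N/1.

60/11

Shared (l₁,l₂,l₃)=(2,6,6): N and (l;000)² cancel in I_A²/I_B².
A: Δ = 2!·2!·10!/15! = 1/90090; Racah Σ t=2..2: t=2:+1/120960 = 1/120960; ⇒ 3j(2 6 6; -2 -1 3)² = 24/1001, sgn -1
B: Δ = 2!·2!·10!/15! = 1/90090; Racah Σ t=2..2: t=2:+1/14515200 = 1/14515200; ⇒ 3j(2 6 6; -2 -4 6)² = 2/455, sgn +1
I_A²/I_B² = (24/1001)/(2/455) = 60/11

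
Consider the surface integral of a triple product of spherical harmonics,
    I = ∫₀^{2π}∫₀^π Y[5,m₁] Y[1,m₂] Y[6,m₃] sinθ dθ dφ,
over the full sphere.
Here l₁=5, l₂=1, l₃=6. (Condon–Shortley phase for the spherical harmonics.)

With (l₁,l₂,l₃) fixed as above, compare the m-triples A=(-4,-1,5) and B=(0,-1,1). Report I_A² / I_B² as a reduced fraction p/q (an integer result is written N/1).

55/21

l's match ⇒ only the (l;m) 3-j factors differ between A and B.
A: triangle coeff Δ(5,1,6) = 1/858; Σ_t [0,0]: t=0:+1/725760 = 1/725760; (3j)²=5/78 [(5 1 6; -4 -1 5)], sign=-1
B: triangle coeff Δ(5,1,6) = 1/858; Σ_t [0,0]: t=0:+1/28800 = 1/28800; (3j)²=7/286 [(5 1 6; 0 -1 1)], sign=-1
I_A²/I_B² = (5/78)/(7/286) = 55/21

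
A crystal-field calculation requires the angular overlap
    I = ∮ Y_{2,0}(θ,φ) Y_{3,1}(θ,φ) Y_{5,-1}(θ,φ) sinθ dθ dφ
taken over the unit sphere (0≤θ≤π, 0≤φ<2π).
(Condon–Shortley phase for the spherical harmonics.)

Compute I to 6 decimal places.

m-sum 0 ✓  L=10 even ✓  1≤5≤5 ✓
Π(2lᵢ+1) = 5×7×11 = 385
triangle coeff Δ(2,3,5) = 1/2310
Σ_t [0,0]: t=0:+1/144 = 1/144
(3j)²=10/231 [(2 3 5; 0 0 0)], sign=-1
Σ_t [0,0]: t=0:+1/192 = 1/192
(3j)²=3/77 [(2 3 5; 0 1 -1)], sign=+1
⇒ 4πI² = 50/77
I = (-1)√(50/77/(4π)) = -0.22731846

-0.227318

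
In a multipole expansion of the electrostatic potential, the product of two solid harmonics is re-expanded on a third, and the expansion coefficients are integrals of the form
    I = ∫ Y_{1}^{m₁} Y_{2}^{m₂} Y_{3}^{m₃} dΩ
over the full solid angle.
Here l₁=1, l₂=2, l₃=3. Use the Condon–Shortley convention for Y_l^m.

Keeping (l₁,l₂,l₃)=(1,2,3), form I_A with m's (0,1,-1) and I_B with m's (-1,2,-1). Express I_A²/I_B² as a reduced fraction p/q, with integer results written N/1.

8/1

Same 1,2,3: normalisation and zero-m 3j drop out of the ratio.
A: Δ: 0! 2! 4! / 7! → 1/105; sum: t=0:+1/6 = 1/6; 3j²(1 2 3; 0 1 -1) = Δ·Π!·Σ² = 8/105  (sign +1)
B: Δ: 0! 2! 4! / 7! → 1/105; sum: t=0:+1/48 = 1/48; 3j²(1 2 3; -1 2 -1) = Δ·Π!·Σ² = 1/105  (sign +1)
I_A²/I_B² = (8/105)/(1/105) = 8/1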